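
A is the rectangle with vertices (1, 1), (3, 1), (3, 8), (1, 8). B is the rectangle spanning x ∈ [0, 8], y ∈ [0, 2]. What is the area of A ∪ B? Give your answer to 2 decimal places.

28.00

By inclusion–exclusion:
Individual areas: |A| = 14, |B| = 16.
|A∩B|: x∈[1,3], y∈[1,2] → 2·1 = 2.
|A ∪ B| = 30 − 2 = 28.00.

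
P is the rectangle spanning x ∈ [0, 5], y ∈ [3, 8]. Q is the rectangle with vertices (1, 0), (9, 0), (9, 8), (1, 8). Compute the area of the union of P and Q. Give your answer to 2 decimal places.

69.00

By inclusion–exclusion:
Individual areas: |P| = 25, |Q| = 64.
|P∩Q|: x∈[1,5], y∈[3,8] → 4·5 = 20.
|P ∪ Q| = 89 − 20 = 69.00.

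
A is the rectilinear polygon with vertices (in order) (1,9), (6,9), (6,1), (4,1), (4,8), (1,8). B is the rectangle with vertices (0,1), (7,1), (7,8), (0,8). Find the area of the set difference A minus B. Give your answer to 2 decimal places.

|A| = 19, |A∩B| = 14.
|A ∖ B| = |A| − |A∩B| = 19 − 14 = 5.00.

5.00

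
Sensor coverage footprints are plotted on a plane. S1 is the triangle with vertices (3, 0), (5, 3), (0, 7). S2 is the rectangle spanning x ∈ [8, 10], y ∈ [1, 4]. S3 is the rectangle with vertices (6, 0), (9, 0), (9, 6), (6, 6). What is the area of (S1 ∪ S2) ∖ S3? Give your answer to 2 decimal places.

14.50

|S1 ∪ S2| = 17.5.
|(S1 ∪ S2) ∩ S3| = 3.
|(S1 ∪ S2) ∖ S3| = 17.5 − 3 = 14.50.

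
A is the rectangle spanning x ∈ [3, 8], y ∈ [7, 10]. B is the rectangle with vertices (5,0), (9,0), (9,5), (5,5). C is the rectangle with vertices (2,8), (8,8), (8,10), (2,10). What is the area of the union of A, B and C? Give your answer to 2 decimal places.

By inclusion–exclusion:
Individual areas: |A| = 15, |B| = 20, |C| = 12.
|A∩B| = 0 (no overlap).
|A∩C|: x∈[3,8], y∈[8,10] → 5·2 = 10.
|B∩C| = 0 (no overlap).
|A∩B∩C| = 0.
|A ∪ B ∪ C| = 47 − 10 + 0 = 37.00.

37.00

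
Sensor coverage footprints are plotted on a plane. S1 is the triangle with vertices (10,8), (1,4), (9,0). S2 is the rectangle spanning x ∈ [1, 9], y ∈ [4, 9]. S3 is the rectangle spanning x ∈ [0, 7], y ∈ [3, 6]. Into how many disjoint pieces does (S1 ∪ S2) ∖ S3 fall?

(S1 ∪ S2) ∖ S3 is a single connected region.

1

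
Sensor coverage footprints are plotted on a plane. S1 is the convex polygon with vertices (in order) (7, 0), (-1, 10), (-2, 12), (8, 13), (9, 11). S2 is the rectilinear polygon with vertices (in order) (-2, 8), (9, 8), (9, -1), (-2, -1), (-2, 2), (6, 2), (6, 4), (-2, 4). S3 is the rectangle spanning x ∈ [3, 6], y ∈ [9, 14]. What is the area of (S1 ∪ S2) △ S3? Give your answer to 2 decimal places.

122.48

|S1 ∪ S2| = 129.3818.
|(S1 ∪ S2) ∩ S3| = 10.95.
|(S1 ∪ S2) △ S3| = 129.3818 + 15 − 21.9 = 122.48.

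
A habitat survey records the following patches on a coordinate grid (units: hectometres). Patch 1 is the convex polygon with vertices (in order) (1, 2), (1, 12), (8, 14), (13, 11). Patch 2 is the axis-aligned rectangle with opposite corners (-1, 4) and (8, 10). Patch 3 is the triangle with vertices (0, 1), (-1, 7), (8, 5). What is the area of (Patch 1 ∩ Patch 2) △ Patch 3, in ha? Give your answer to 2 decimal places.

44.95

|Patch 1 ∩ Patch 2| = 34.9583.
|(Patch 1 ∩ Patch 2) ∩ Patch 3| = 8.0063.
|(Patch 1 ∩ Patch 2) △ Patch 3| = 34.9583 + 26 − 16.0127 = 44.95.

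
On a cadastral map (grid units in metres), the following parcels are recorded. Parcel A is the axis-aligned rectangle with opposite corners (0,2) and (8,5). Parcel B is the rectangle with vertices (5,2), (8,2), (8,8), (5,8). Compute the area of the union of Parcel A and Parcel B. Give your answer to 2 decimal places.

33.00

By inclusion–exclusion:
Individual areas: |Parcel A| = 24, |Parcel B| = 18.
|Parcel A∩Parcel B|: x∈[5,8], y∈[2,5] → 3·3 = 9.
|Parcel A ∪ Parcel B| = 42 − 9 = 33.00.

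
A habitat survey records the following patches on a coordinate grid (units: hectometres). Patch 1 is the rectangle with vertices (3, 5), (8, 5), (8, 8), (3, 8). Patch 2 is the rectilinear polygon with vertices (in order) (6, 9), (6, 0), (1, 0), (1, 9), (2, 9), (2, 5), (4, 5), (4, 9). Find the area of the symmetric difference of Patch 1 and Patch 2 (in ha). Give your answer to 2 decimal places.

|Patch 1| = 15, |Patch 2| = 37, |Patch 1∩Patch 2| = 6.
|Patch 1 △ Patch 2| = |Patch 1| + |Patch 2| − 2·|Patch 1∩Patch 2| = 15 + 37 − 12 = 40.00.

40.00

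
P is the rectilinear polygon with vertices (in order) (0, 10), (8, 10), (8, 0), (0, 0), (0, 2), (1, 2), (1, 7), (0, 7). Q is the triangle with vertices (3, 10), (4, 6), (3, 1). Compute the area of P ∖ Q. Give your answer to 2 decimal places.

70.50

|P| = 75, |P∩Q| = 4.5.
|P ∖ Q| = |P| − |P∩Q| = 75 − 4.5 = 70.50.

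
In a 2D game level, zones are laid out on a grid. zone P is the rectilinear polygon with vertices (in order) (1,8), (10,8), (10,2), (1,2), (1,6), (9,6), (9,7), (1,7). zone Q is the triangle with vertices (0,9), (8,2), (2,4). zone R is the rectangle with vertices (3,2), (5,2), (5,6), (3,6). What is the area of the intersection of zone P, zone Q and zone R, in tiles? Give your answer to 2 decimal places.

4.25

The intersection is the polygon with vertices (5,4.625), (5,3), (3,3.667), (3,6), (3.429,6).
By the shoelace formula its area is 4.25.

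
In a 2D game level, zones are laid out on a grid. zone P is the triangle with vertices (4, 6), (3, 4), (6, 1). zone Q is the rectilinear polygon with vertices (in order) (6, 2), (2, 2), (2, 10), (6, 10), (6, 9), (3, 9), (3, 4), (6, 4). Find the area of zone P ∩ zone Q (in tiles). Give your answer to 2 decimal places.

The intersection is the polygon with vertices (3,4), (4.8,4), (5.6,2), (5,2).
By the shoelace formula its area is 2.40.

2.40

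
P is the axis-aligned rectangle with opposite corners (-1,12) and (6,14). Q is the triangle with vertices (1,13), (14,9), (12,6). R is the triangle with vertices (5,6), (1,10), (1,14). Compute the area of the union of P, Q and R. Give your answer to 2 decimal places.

43.66

By inclusion–exclusion:
Individual areas: |P| = 14, |Q| = 23.5, |R| = 8.
|P∩Q| = 0.8393.
|P∩R| = 1.
|Q∩R| = 0.0712.
|P∩Q∩R| = 0.0712.
|P ∪ Q ∪ R| = 45.5 − 1.9105 + 0.0712 = 43.66.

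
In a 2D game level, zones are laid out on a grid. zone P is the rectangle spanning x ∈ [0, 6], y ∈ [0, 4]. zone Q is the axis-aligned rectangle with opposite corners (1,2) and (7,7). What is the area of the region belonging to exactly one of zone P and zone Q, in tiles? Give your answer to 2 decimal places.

34.00

|zone P∩zone Q|: x∈[1,6], y∈[2,4] → 5·2 = 10.
|zone P △ zone Q| = |zone P| + |zone Q| − 2·|zone P∩zone Q| = 24 + 30 − 20 = 34.00.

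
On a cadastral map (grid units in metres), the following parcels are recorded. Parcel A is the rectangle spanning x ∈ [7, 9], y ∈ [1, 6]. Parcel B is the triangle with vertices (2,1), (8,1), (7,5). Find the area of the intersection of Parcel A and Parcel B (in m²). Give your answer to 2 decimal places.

2.00

The intersection is the polygon with vertices (7,5), (8,1), (7,1).
By the shoelace formula its area is 2.00.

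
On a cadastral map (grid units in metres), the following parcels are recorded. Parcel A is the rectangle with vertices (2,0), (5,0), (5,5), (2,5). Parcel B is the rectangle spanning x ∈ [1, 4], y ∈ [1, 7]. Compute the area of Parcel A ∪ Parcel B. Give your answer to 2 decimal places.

By inclusion–exclusion:
Individual areas: |Parcel A| = 15, |Parcel B| = 18.
|Parcel A∩Parcel B|: x∈[2,4], y∈[1,5] → 2·4 = 8.
|Parcel A ∪ Parcel B| = 33 − 8 = 25.00.

25.00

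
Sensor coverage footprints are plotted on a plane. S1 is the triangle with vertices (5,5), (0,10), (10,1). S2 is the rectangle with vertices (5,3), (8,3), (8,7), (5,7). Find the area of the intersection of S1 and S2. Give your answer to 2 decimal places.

The intersection is the polygon with vertices (7.778,3), (7.5,3), (5,5), (5,5.5).
By the shoelace formula its area is 0.97.

0.97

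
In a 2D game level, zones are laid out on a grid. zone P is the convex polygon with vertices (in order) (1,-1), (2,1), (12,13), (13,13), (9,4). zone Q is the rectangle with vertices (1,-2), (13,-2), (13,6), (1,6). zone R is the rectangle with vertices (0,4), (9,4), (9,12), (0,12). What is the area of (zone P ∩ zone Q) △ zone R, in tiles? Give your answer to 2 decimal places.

|zone P ∩ zone Q| = 20.4722.
|(zone P ∩ zone Q) ∩ zone R| = 7.3333.
|(zone P ∩ zone Q) △ zone R| = 20.4722 + 72 − 14.6667 = 77.81.

77.81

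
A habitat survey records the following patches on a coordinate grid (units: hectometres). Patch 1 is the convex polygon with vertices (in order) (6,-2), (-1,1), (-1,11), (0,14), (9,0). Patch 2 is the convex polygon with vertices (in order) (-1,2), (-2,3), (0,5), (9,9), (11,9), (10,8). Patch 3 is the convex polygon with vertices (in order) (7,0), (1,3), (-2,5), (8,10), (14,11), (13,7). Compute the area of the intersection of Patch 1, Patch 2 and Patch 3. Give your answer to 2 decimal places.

The intersection is the polygon with vertices (0,5), (4.5,7), (5.452,5.519), (0.925,3.05), (-0.8,4.2).
By the shoelace formula its area is 10.99.

10.99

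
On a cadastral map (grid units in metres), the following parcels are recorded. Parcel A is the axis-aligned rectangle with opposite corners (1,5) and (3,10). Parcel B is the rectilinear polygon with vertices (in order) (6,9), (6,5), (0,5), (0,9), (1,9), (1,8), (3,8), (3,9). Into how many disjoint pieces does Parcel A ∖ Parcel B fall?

Parcel A ∖ Parcel B is a single connected region.

1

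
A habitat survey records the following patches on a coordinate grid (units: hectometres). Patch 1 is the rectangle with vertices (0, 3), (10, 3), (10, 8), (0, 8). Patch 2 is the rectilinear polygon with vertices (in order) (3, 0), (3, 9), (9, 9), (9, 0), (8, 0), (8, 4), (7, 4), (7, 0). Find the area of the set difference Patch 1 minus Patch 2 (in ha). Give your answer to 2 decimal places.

|Patch 1| = 50, |Patch 1∩Patch 2| = 29.
|Patch 1 ∖ Patch 2| = |Patch 1| − |Patch 1∩Patch 2| = 50 − 29 = 21.00.

21.00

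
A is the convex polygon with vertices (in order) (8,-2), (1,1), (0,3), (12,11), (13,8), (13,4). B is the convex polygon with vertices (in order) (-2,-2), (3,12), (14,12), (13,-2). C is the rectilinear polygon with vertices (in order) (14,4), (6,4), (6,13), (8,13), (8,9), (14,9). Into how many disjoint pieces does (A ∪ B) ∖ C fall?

2

(A ∪ B) ∖ C splits into 2 disjoint pieces (area 120.2857, area 17.6786).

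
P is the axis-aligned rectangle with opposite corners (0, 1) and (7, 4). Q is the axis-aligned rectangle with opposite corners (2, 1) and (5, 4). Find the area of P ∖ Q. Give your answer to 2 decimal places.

12.00

|P∩Q|: x∈[2,5], y∈[1,4] → 3·3 = 9.
|P| = 21.
|P ∖ Q| = |P| − |P∩Q| = 21 − 9 = 12.00.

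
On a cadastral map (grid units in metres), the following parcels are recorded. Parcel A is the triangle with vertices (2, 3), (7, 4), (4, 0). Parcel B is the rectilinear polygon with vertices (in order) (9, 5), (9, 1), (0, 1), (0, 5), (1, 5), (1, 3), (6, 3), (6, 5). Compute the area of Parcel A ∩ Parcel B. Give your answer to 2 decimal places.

6.19

The intersection is the polygon with vertices (7,4), (4.75,1), (3.333,1), (2,3), (6,3), (6,3.8).
By the shoelace formula its area is 6.19.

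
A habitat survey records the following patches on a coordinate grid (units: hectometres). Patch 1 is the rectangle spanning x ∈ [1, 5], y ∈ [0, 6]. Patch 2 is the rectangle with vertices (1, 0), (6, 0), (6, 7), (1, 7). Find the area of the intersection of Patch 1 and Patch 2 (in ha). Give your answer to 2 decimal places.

|Patch 1∩Patch 2|: x∈[1,5], y∈[0,6] → 4·6 = 24.

24.00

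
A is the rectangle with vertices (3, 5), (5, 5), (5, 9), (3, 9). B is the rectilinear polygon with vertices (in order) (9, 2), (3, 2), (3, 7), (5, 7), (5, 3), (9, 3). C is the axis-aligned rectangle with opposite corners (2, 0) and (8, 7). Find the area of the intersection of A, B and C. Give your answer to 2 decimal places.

The intersection is the polygon with vertices (3,5), (3,7), (5,7), (5,5).
By the shoelace formula its area is 4.00.

4.00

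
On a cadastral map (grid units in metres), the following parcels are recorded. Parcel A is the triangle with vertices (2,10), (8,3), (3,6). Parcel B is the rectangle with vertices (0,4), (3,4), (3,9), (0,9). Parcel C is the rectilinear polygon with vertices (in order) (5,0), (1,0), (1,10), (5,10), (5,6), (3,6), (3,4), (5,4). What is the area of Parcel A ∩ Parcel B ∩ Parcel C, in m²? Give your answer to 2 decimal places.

The intersection is the polygon with vertices (3,6), (2.25,9), (2.857,9), (3,8.833).
By the shoelace formula its area is 1.11.

1.11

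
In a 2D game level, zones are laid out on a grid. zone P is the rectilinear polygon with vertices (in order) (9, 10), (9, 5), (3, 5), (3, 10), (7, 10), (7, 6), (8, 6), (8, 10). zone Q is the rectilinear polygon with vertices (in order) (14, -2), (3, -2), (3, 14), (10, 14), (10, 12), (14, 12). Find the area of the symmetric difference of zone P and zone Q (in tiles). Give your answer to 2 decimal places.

142.00

|zone P| = 26, |zone Q| = 168, |zone P∩zone Q| = 26.
|zone P △ zone Q| = |zone P| + |zone Q| − 2·|zone P∩zone Q| = 26 + 168 − 52 = 142.00.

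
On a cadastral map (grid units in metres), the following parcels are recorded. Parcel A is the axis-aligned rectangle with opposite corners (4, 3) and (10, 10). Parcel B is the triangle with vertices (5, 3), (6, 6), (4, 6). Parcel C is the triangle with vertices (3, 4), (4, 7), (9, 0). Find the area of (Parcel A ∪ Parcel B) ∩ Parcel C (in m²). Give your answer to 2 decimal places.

The region (Parcel A ∪ Parcel B) ∩ Parcel C is the polygon with vertices (5,3), (4.5,3), (4,3.333), (4,6), (4,7), (6.857,3).
By the shoelace formula its area is 5.63.

5.63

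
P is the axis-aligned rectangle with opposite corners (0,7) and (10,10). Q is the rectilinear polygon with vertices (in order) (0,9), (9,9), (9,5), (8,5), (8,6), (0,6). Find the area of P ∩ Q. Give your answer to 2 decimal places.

18.00

The intersection is the polygon with vertices (0,9), (9,9), (9,7), (0,7).
By the shoelace formula its area is 18.00.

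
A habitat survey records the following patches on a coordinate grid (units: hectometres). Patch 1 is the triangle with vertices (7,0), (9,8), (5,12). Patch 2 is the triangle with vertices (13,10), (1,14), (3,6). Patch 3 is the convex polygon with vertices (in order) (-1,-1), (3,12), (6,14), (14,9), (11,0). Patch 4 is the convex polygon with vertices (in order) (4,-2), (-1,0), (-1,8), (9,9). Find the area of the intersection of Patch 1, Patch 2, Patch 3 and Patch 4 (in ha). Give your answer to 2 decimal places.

3.24

The intersection is the polygon with vertices (5.812,7.125), (5.557,8.656), (8.091,8.909), (8.688,8.312), (8.667,8.267).
By the shoelace formula its area is 3.24.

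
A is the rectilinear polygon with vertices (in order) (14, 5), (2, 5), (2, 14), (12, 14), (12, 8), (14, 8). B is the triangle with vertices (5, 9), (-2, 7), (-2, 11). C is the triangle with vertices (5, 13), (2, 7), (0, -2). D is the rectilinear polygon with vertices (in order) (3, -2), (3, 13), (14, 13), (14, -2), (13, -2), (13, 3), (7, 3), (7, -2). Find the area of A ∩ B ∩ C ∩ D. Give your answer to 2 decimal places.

0.56

The intersection is the polygon with vertices (3.526,8.579), (3,8.429), (3,9), (3.25,9.5), (3.783,9.348).
By the shoelace formula its area is 0.56.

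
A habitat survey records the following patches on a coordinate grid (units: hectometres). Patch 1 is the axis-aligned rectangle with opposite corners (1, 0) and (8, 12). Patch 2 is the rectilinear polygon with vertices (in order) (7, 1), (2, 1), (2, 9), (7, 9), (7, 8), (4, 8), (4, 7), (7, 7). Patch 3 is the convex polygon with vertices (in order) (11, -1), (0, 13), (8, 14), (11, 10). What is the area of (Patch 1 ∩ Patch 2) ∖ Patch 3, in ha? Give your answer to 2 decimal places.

|Patch 1 ∩ Patch 2| = 37.
|(Patch 1 ∩ Patch 2) ∩ Patch 3| = 6.7922.
|(Patch 1 ∩ Patch 2) ∖ Patch 3| = 37 − 6.7922 = 30.21.

30.21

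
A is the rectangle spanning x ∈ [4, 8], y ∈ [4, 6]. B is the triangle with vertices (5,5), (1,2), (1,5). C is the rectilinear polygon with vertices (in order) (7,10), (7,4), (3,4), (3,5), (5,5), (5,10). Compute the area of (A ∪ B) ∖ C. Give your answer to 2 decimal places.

|A ∪ B| = 13.625.
|(A ∪ B) ∩ C| = 5.9583.
|(A ∪ B) ∖ C| = 13.625 − 5.9583 = 7.67.

7.67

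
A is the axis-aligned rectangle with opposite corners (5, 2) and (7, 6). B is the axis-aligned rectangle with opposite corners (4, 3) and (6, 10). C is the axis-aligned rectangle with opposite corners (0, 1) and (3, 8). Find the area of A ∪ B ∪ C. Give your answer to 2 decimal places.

By inclusion–exclusion:
Individual areas: |A| = 8, |B| = 14, |C| = 21.
|A∩B|: x∈[5,6], y∈[3,6] → 1·3 = 3.
|A∩C| = 0 (no overlap).
|B∩C| = 0 (no overlap).
|A∩B∩C| = 0.
|A ∪ B ∪ C| = 43 − 3 + 0 = 40.00.

40.00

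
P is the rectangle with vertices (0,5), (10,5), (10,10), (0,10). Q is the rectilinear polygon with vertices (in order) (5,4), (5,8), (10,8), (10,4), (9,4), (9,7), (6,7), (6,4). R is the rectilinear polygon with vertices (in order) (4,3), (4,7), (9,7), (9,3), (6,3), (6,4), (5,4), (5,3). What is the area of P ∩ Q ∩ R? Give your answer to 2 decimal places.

2.00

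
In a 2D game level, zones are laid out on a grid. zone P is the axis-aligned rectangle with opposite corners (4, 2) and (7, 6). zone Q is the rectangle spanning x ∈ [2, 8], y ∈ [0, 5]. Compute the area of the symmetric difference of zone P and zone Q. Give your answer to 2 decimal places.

|zone P∩zone Q|: x∈[4,7], y∈[2,5] → 3·3 = 9.
|zone P △ zone Q| = |zone P| + |zone Q| − 2·|zone P∩zone Q| = 12 + 30 − 18 = 24.00.

24.00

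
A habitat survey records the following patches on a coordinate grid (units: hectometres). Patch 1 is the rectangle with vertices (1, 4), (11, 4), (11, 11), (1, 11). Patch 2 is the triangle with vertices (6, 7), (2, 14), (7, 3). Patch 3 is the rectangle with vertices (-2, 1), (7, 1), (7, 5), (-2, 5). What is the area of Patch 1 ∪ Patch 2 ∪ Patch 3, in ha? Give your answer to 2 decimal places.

By inclusion–exclusion:
Individual areas: |Patch 1| = 70, |Patch 2| = 4.5, |Patch 3| = 36.
|Patch 1∩Patch 2| = 3.8718.
|Patch 1∩Patch 3|: x∈[1,7], y∈[4,5] → 6·1 = 6.
|Patch 2∩Patch 3| = 0.4091.
|Patch 1∩Patch 2∩Patch 3| = 0.3068.
|Patch 1 ∪ Patch 2 ∪ Patch 3| = 110.5 − 10.2808 + 0.3068 = 100.53.

100.53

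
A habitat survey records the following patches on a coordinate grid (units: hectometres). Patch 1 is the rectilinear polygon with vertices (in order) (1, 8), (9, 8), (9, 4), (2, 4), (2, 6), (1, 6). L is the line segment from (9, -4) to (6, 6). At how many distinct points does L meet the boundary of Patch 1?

1

The segment meets the boundary at (6.6,4).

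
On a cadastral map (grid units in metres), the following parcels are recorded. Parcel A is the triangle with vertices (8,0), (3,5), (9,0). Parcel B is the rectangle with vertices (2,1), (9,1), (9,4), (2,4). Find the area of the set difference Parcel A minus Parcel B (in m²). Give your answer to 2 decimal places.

1.00

|Parcel A| = 2.5, |Parcel A∩Parcel B| = 1.5.
|Parcel A ∖ Parcel B| = |Parcel A| − |Parcel A∩Parcel B| = 2.5 − 1.5 = 1.00.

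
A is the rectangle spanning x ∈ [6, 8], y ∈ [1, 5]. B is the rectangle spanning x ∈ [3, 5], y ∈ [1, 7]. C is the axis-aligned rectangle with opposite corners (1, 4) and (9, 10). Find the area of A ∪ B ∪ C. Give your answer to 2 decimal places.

By inclusion–exclusion:
Individual areas: |A| = 8, |B| = 12, |C| = 48.
|A∩B| = 0 (no overlap).
|A∩C|: x∈[6,8], y∈[4,5] → 2·1 = 2.
|B∩C|: x∈[3,5], y∈[4,7] → 2·3 = 6.
|A∩B∩C| = 0.
|A ∪ B ∪ C| = 68 − 8 + 0 = 60.00.

60.00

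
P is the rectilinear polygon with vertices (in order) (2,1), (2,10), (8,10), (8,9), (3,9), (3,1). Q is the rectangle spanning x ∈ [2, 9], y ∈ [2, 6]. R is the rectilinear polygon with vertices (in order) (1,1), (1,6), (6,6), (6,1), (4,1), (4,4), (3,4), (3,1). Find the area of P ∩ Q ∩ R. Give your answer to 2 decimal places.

4.00

The intersection is the polygon with vertices (3,6), (3,4), (3,2), (2,2), (2,6).
By the shoelace formula its area is 4.00.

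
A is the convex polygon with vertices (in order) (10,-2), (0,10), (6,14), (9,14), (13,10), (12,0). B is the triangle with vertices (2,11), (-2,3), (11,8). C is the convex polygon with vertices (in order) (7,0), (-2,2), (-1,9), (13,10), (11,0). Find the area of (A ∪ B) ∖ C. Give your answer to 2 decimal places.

46.39

|A ∪ B| = 133.0743.
|(A ∪ B) ∩ C| = 86.6866.
|(A ∪ B) ∖ C| = 133.0743 − 86.6866 = 46.39.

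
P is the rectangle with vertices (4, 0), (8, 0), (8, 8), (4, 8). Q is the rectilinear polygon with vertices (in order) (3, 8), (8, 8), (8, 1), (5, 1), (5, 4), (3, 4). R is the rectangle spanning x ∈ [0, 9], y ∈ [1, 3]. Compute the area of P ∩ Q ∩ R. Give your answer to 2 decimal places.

6.00

The intersection is the polygon with vertices (5,1), (5,3), (8,3), (8,1).
By the shoelace formula its area is 6.00.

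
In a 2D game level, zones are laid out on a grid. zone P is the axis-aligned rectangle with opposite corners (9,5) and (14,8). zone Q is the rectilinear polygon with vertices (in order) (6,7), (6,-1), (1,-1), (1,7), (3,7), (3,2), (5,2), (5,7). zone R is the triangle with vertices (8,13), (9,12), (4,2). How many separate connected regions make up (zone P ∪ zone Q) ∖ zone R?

(zone P ∪ zone Q) ∖ zone R splits into 3 disjoint pieces (area 15, area 28, area 0.9205).

3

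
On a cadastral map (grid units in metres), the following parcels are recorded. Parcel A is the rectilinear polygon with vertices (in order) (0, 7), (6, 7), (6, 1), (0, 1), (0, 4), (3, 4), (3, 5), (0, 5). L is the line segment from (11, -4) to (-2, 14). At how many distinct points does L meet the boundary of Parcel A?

2

The segment meets the boundary at (3.056,7), (6,2.923).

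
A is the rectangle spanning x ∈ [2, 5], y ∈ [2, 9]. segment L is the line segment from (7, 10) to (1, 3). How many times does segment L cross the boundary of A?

The segment meets the boundary at (2,4.167), (5,7.667).

2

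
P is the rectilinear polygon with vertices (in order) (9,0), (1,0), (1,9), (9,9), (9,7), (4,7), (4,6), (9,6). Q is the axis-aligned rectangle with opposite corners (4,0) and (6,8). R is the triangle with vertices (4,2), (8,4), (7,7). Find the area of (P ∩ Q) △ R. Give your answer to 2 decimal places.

16.33

|P ∩ Q| = 14.
|(P ∩ Q) ∩ R| = 2.3333.
|(P ∩ Q) △ R| = 14 + 7 − 4.6667 = 16.33.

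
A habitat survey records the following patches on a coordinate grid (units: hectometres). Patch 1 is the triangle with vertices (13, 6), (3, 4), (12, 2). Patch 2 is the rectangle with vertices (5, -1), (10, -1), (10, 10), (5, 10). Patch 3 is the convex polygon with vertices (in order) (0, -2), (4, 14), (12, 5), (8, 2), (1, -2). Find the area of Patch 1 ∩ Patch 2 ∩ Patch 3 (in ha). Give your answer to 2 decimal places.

The intersection is the polygon with vertices (10,3.5), (8.914,2.686), (5,3.556), (5,4.4), (10,5.4).
By the shoelace formula its area is 8.93.

8.93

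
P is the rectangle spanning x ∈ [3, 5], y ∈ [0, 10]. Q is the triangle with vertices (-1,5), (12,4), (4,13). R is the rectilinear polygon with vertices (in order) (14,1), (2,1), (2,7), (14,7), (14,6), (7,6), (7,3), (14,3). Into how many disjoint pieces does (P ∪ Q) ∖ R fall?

3

(P ∪ Q) ∖ R splits into 3 disjoint pieces (area 2, area 32.3462, area 7.2607).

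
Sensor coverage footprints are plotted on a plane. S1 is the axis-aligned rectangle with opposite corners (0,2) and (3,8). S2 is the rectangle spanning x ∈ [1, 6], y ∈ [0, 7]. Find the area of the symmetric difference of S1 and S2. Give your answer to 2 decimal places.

|S1∩S2|: x∈[1,3], y∈[2,7] → 2·5 = 10.
|S1 △ S2| = |S1| + |S2| − 2·|S1∩S2| = 18 + 35 − 20 = 33.00.

33.00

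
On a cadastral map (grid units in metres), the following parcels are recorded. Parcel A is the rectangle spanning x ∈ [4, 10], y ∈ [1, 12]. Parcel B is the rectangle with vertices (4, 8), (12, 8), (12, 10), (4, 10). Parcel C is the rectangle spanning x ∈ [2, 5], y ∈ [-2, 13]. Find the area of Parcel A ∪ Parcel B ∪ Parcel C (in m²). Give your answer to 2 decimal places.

By inclusion–exclusion:
Individual areas: |Parcel A| = 66, |Parcel B| = 16, |Parcel C| = 45.
|Parcel A∩Parcel B|: x∈[4,10], y∈[8,10] → 6·2 = 12.
|Parcel A∩Parcel C|: x∈[4,5], y∈[1,12] → 1·11 = 11.
|Parcel B∩Parcel C|: x∈[4,5], y∈[8,10] → 1·2 = 2.
|Parcel A∩Parcel B∩Parcel C| = 2.
|Parcel A ∪ Parcel B ∪ Parcel C| = 127 − 25 + 2 = 104.00.

104.00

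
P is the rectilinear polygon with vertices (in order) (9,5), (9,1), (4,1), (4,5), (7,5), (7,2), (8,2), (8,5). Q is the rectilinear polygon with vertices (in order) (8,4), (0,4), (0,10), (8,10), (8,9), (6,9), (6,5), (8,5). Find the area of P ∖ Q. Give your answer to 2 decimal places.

|P| = 17, |P∩Q| = 3.
|P ∖ Q| = |P| − |P∩Q| = 17 − 3 = 14.00.

14.00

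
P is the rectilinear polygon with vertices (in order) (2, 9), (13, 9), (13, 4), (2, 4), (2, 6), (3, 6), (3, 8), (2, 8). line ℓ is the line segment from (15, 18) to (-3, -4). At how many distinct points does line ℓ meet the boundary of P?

The segment meets the boundary at (3.545,4), (7.636,9).

2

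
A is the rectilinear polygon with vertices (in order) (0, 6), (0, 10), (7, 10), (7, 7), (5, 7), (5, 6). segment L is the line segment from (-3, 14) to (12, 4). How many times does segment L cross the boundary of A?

2

The segment meets the boundary at (7,7.333), (3,10).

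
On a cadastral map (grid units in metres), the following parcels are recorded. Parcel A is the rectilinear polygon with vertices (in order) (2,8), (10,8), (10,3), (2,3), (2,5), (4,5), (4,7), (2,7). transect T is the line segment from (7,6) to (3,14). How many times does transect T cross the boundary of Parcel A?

The segment meets the boundary at (6,8).

1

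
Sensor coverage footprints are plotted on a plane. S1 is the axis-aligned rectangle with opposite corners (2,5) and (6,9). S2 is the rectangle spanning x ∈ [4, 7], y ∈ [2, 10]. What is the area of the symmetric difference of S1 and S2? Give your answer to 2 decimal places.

|S1∩S2|: x∈[4,6], y∈[5,9] → 2·4 = 8.
|S1 △ S2| = |S1| + |S2| − 2·|S1∩S2| = 16 + 24 − 16 = 24.00.

24.00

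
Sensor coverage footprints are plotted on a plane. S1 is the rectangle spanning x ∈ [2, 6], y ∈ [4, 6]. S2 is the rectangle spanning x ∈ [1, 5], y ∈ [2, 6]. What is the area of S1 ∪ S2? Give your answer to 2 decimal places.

18.00

By inclusion–exclusion:
Individual areas: |S1| = 8, |S2| = 16.
|S1∩S2|: x∈[2,5], y∈[4,6] → 3·2 = 6.
|S1 ∪ S2| = 24 − 6 = 18.00.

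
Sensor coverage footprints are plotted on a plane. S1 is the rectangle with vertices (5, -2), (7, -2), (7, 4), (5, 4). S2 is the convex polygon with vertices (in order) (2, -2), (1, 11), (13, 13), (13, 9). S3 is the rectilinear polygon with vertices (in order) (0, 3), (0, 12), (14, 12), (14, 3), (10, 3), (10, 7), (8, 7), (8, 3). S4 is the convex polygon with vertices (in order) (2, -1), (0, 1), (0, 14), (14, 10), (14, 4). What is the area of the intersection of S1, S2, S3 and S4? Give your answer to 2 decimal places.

The intersection is the polygon with vertices (7,3), (5,3), (5,4), (7,4).
By the shoelace formula its area is 2.00.

2.00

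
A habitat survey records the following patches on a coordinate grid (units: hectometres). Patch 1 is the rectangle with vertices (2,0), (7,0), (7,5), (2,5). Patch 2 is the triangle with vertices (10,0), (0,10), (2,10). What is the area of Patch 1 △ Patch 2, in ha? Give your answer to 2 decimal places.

32.25

|Patch 1| = 25, |Patch 2| = 10, |Patch 1∩Patch 2| = 1.375.
|Patch 1 △ Patch 2| = |Patch 1| + |Patch 2| − 2·|Patch 1∩Patch 2| = 25 + 10 − 2.75 = 32.25.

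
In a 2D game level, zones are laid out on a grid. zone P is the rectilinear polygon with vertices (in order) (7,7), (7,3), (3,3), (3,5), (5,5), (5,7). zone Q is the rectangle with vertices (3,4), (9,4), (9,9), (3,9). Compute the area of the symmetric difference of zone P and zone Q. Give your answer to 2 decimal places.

|zone P| = 12, |zone Q| = 30, |zone P∩zone Q| = 8.
|zone P △ zone Q| = |zone P| + |zone Q| − 2·|zone P∩zone Q| = 12 + 30 − 16 = 26.00.

26.00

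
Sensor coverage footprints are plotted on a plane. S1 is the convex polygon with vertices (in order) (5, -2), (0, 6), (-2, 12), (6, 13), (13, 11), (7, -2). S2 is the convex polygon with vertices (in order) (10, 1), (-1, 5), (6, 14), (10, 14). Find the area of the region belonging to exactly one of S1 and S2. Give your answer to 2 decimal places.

|S1| = 133, |S2| = 89.5, |S1∩S2| = 78.7957.
|S1 △ S2| = |S1| + |S2| − 2·|S1∩S2| = 133 + 89.5 − 157.5914 = 64.91.

64.91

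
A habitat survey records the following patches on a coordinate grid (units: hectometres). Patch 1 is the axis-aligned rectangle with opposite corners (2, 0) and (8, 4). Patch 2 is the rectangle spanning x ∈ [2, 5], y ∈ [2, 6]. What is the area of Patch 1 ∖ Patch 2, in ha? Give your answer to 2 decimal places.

18.00

|Patch 1∩Patch 2|: x∈[2,5], y∈[2,4] → 3·2 = 6.
|Patch 1| = 24.
|Patch 1 ∖ Patch 2| = |Patch 1| − |Patch 1∩Patch 2| = 24 − 6 = 18.00.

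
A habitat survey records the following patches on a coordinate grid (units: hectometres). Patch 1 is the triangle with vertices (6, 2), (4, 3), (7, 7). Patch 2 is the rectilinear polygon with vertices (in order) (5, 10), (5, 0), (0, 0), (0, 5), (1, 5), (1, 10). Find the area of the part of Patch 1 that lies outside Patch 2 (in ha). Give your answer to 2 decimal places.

4.58

|Patch 1| = 5.5, |Patch 1∩Patch 2| = 0.9167.
|Patch 1 ∖ Patch 2| = |Patch 1| − |Patch 1∩Patch 2| = 5.5 − 0.9167 = 4.58.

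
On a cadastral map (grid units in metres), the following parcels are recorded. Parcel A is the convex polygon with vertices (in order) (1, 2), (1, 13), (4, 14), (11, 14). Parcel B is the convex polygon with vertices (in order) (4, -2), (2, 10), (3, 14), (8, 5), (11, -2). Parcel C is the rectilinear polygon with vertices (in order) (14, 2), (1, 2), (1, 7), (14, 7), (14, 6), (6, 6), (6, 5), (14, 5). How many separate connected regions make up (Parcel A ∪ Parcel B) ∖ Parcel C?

(Parcel A ∪ Parcel B) ∖ Parcel C splits into 3 disjoint pieces (area 49.1923, area 1.7222, area 25.9048).

3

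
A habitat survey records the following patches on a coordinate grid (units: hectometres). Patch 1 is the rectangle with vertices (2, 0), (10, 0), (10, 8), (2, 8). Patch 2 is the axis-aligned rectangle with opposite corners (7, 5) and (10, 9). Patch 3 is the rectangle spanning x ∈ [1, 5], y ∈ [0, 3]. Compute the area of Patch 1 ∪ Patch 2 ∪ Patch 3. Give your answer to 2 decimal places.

By inclusion–exclusion:
Individual areas: |Patch 1| = 64, |Patch 2| = 12, |Patch 3| = 12.
|Patch 1∩Patch 2|: x∈[7,10], y∈[5,8] → 3·3 = 9.
|Patch 1∩Patch 3|: x∈[2,5], y∈[0,3] → 3·3 = 9.
|Patch 2∩Patch 3| = 0 (no overlap).
|Patch 1∩Patch 2∩Patch 3| = 0.
|Patch 1 ∪ Patch 2 ∪ Patch 3| = 88 − 18 + 0 = 70.00.

70.00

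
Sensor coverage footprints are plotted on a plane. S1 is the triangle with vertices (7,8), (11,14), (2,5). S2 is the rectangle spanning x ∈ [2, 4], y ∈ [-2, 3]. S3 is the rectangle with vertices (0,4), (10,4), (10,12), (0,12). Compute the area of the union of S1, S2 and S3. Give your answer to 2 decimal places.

By inclusion–exclusion:
Individual areas: |S1| = 9, |S2| = 10, |S3| = 80.
|S1∩S2| = 0.
|S1∩S3| = 8.3333.
|S2∩S3| = 0 (no overlap).
|S1∩S2∩S3| = 0.
|S1 ∪ S2 ∪ S3| = 99 − 8.3333 + 0 = 90.67.

90.67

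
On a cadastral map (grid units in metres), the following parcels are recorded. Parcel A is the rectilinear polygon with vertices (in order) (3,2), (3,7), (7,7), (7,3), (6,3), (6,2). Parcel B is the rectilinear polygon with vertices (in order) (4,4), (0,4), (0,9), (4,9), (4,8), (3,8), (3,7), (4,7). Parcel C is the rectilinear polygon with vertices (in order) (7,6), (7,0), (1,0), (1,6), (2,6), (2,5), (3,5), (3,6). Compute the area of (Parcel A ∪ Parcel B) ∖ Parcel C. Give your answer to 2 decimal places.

17.00

|Parcel A ∪ Parcel B| = 35.
|(Parcel A ∪ Parcel B) ∩ Parcel C| = 18.
|(Parcel A ∪ Parcel B) ∖ Parcel C| = 35 − 18 = 17.00.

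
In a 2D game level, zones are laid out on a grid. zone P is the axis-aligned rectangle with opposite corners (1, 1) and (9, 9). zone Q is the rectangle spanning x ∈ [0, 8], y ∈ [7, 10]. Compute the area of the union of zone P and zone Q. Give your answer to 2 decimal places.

By inclusion–exclusion:
Individual areas: |zone P| = 64, |zone Q| = 24.
|zone P∩zone Q|: x∈[1,8], y∈[7,9] → 7·2 = 14.
|zone P ∪ zone Q| = 88 − 14 = 74.00.

74.00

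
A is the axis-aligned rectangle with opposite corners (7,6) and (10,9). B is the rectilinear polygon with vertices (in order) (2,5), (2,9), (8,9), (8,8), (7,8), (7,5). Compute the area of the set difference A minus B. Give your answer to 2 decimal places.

|A| = 9, |A∩B| = 1.
|A ∖ B| = |A| − |A∩B| = 9 − 1 = 8.00.

8.00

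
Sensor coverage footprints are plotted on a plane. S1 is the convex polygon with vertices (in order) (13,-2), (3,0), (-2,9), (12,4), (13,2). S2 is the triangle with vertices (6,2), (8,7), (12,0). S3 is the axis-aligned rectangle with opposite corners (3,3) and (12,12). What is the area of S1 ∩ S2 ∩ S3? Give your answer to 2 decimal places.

The intersection is the polygon with vertices (10.286,3), (6.4,3), (7.45,5.625), (9.128,5.026).
By the shoelace formula its area is 6.45.

6.45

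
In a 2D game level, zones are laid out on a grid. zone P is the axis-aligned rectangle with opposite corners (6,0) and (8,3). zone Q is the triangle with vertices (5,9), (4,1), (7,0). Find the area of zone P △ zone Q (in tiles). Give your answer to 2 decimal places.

14.83

|zone P| = 6, |zone Q| = 12.5, |zone P∩zone Q| = 1.8333.
|zone P △ zone Q| = |zone P| + |zone Q| − 2·|zone P∩zone Q| = 6 + 12.5 − 3.6667 = 14.83.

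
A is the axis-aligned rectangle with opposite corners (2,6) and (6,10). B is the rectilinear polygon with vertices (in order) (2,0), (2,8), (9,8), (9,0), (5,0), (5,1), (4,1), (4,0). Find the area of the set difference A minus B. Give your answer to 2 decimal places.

|A| = 16, |A∩B| = 8.
|A ∖ B| = |A| − |A∩B| = 16 − 8 = 8.00.

8.00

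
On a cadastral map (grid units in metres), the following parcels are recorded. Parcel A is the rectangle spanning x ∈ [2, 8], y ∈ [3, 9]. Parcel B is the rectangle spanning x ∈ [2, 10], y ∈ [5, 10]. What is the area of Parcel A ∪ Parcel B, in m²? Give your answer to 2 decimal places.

By inclusion–exclusion:
Individual areas: |Parcel A| = 36, |Parcel B| = 40.
|Parcel A∩Parcel B|: x∈[2,8], y∈[5,9] → 6·4 = 24.
|Parcel A ∪ Parcel B| = 76 − 24 = 52.00.

52.00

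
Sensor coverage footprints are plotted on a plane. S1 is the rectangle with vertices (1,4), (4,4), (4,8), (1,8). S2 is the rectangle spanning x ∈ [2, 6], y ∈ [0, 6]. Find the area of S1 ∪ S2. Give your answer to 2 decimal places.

32.00

By inclusion–exclusion:
Individual areas: |S1| = 12, |S2| = 24.
|S1∩S2|: x∈[2,4], y∈[4,6] → 2·2 = 4.
|S1 ∪ S2| = 36 − 4 = 32.00.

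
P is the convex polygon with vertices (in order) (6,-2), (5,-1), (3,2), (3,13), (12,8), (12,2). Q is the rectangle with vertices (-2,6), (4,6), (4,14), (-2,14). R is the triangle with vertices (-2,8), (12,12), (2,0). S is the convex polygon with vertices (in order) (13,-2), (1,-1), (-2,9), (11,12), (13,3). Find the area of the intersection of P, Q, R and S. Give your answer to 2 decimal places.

The intersection is the polygon with vertices (3,6), (3,9.429), (4,9.714), (4,6).
By the shoelace formula its area is 3.57.

3.57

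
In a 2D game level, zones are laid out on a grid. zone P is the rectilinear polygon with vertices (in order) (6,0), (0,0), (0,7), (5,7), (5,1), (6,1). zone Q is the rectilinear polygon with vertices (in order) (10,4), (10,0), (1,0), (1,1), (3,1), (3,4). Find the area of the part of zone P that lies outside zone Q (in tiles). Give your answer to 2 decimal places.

25.00

|zone P| = 36, |zone P∩zone Q| = 11.
|zone P ∖ zone Q| = |zone P| − |zone P∩zone Q| = 36 − 11 = 25.00.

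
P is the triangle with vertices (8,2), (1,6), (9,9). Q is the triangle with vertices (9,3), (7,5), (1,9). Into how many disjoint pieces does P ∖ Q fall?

2

P ∖ Q splits into 2 disjoint pieces (area 12.8226, area 12.07).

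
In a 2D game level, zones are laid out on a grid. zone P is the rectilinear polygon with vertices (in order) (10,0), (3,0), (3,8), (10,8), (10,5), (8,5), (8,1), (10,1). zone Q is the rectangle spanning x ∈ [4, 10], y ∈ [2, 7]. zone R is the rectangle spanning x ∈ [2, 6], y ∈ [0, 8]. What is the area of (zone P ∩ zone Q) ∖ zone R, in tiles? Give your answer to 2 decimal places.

14.00

|zone P ∩ zone Q| = 24.
|(zone P ∩ zone Q) ∩ zone R| = 10.
|(zone P ∩ zone Q) ∖ zone R| = 24 − 10 = 14.00.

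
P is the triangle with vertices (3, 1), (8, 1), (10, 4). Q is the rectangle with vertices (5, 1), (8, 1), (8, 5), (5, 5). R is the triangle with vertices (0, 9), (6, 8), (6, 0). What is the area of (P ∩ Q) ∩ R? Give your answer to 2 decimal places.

0.99

The region (P ∩ Q) ∩ R is the polygon with vertices (5,1.857), (6,2.286), (6,1), (5.333,1), (5,1.5).
By the shoelace formula its area is 0.99.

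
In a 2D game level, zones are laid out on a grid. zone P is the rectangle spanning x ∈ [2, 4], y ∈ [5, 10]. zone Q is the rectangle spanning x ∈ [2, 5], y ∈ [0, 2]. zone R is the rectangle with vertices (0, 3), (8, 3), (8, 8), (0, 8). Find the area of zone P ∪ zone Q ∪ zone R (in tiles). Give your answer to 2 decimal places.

50.00

By inclusion–exclusion:
Individual areas: |zone P| = 10, |zone Q| = 6, |zone R| = 40.
|zone P∩zone Q| = 0 (no overlap).
|zone P∩zone R|: x∈[2,4], y∈[5,8] → 2·3 = 6.
|zone Q∩zone R| = 0 (no overlap).
|zone P∩zone Q∩zone R| = 0.
|zone P ∪ zone Q ∪ zone R| = 56 − 6 + 0 = 50.00.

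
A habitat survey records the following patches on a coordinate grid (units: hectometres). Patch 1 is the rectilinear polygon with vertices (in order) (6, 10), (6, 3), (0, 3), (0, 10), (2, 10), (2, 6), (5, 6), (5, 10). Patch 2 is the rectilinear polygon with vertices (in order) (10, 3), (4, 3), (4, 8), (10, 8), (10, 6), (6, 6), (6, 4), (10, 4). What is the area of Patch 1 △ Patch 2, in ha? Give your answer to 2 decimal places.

|Patch 1| = 30, |Patch 2| = 22, |Patch 1∩Patch 2| = 8.
|Patch 1 △ Patch 2| = |Patch 1| + |Patch 2| − 2·|Patch 1∩Patch 2| = 30 + 22 − 16 = 36.00.

36.00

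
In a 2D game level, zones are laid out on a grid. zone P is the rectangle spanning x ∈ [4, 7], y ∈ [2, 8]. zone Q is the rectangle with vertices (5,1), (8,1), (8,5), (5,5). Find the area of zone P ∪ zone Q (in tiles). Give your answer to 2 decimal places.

By inclusion–exclusion:
Individual areas: |zone P| = 18, |zone Q| = 12.
|zone P∩zone Q|: x∈[5,7], y∈[2,5] → 2·3 = 6.
|zone P ∪ zone Q| = 30 − 6 = 24.00.

24.00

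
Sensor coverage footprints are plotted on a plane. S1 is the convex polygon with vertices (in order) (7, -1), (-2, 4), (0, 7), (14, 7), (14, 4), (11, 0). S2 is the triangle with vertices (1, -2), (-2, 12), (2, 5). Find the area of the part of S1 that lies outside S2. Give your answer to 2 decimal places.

82.48

|S1| = 91.5, |S1∩S2| = 9.0199.
|S1 ∖ S2| = |S1| − |S1∩S2| = 91.5 − 9.0199 = 82.48.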